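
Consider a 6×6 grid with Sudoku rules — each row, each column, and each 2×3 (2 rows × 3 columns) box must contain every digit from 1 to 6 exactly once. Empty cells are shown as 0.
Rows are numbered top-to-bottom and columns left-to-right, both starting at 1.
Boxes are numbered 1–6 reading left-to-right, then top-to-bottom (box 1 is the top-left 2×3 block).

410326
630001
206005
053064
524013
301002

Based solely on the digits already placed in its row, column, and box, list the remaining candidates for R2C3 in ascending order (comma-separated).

Row 2 already contains {1, 3, 6}.
Column 3 already contains {1, 3, 4, 6}.
Its 2×3 block (box 1) already contains {1, 3, 4, 6}.
Removing those from 1–6 leaves {2, 5} as the candidates for R2C3.

2,5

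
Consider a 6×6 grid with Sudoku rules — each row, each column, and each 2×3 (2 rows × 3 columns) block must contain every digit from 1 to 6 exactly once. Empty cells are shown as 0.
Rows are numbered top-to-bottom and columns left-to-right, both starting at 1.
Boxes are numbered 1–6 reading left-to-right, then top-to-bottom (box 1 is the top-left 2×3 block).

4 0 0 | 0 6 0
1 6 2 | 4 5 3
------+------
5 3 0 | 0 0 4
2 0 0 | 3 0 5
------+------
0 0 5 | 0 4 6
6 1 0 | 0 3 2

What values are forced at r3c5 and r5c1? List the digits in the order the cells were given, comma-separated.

For r3c5:
  Consider where 2 can go in column 5.
  r4c5 is out (row 4 already has a 2).
  So the only cell in column 5 that can hold 2 is r3c5.
  So r3c5 = 2.
For r5c1:
  Row 5 already contains {4, 5, 6}.
  Column 1 already contains {1, 2, 4, 5, 6}.
  Its 2×3 block (box 5) already contains {1, 5, 6}.
  The only value from 1–6 not eliminated is 3, so r5c1 = 3.

2,3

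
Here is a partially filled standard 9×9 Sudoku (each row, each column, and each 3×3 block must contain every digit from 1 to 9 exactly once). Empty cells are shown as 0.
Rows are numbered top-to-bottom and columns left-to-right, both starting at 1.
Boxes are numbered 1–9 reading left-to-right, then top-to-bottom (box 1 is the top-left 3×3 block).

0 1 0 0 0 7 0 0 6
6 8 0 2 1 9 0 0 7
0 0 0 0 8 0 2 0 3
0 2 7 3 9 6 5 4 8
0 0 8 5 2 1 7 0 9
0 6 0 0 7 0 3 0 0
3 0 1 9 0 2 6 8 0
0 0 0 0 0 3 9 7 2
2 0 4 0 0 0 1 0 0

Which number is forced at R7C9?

Cell R7C9 itself could take any of {4, 5} by direct elimination.
Consider where 4 can go in box 9.
R9C8 is out (row 9 already has a 4).
R9C9 is out (row 9 already has a 4).
So the only cell in box 9 that can hold 4 is R7C9.
Therefore R7C9 = 4.

4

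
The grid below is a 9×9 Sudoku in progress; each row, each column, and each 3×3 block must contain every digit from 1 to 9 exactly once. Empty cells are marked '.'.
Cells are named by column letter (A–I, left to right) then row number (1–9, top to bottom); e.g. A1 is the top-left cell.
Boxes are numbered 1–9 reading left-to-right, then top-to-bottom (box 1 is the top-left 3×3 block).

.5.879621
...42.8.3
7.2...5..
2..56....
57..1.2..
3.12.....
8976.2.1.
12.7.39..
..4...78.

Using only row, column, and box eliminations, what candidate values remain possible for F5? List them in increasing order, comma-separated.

4,8

Row 5 already contains {1, 2, 5, 7}.
Column F already contains {2, 3, 9}.
Its 3×3 block (box 5) already contains {1, 2, 5, 6}.
Removing those from 1–9 leaves {4, 8} as the candidates for F5.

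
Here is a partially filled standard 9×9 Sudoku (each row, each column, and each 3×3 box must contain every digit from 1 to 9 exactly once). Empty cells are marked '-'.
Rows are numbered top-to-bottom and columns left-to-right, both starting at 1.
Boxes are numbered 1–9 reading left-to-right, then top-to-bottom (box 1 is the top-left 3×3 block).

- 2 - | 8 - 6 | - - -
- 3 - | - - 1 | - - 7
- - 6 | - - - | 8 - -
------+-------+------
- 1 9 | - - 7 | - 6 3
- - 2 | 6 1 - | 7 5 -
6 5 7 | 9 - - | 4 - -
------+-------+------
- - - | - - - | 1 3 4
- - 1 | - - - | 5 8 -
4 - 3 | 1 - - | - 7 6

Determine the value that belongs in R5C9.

Cell R5C9 itself could take any of {8, 9} by direct elimination.
Consider where 9 can go in box 6.
R4C7 is out (row 4 already has a 9).
R6C8 is out (row 6 already has a 9).
R6C9 is out (row 6 already has a 9).
So the only cell in box 6 that can hold 9 is R5C9.
Therefore R5C9 = 9.

9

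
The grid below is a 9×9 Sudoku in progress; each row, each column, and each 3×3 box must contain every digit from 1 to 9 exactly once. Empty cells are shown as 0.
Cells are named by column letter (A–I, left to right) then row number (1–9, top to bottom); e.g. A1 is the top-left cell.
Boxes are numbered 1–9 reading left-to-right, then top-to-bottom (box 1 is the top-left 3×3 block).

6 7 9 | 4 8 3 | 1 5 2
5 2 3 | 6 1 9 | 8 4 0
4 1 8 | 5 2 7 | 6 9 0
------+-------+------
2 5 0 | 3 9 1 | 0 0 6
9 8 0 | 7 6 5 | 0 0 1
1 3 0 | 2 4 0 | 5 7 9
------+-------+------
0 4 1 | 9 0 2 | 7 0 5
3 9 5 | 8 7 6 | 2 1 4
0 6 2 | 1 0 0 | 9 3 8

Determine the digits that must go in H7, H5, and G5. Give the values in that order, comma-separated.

For H7:
  Row 7 already contains {1, 2, 4, 5, 7, 9}.
  Column H already contains {1, 3, 4, 5, 7, 9}.
  Its 3×3 block (box 9) already contains {1, 2, 3, 4, 5, 7, 8, 9}.
  The only value from 1–9 not eliminated is 6, so H7 = 6.
For H5:
  Row 5 already contains {1, 5, 6, 7, 8, 9}.
  Column H already contains {1, 3, 4, 5, 7, 9}.
  Its 3×3 block (box 6) already contains {1, 5, 6, 7, 9}.
  The only value from 1–9 not eliminated is 2, so H5 = 2.
For G5:
  Consider where 3 can go in row 5.
  C5 is out (column C already has a 3).
  H5 is out (column H already has a 3).
  So the only cell in row 5 that can hold 3 is G5.
  So G5 = 3.

6,2,3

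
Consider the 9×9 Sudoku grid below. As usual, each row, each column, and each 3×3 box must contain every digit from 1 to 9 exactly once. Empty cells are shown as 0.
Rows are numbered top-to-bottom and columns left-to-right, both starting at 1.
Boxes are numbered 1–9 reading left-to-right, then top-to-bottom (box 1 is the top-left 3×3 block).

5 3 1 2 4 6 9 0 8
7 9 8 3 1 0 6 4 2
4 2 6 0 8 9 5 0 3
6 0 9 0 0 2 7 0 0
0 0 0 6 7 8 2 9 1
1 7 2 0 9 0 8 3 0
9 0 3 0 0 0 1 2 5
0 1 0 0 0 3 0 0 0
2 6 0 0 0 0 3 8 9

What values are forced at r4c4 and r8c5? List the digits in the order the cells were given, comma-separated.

For r4c4:
  Consider where 1 can go in box 5.
  r4c5 is out (column 5 already has a 1).
  r6c4 is out (row 6 already has a 1).
  r6c6 is out (row 6 already has a 1).
  So the only cell in box 5 that can hold 1 is r4c4.
  So r4c4 = 1.
For r8c5:
  Consider where 2 can go in column 5.
  r4c5 is out (row 4 already has a 2).
  r7c5 is out (row 7 already has a 2).
  r9c5 is out (row 9 already has a 2).
  So the only cell in column 5 that can hold 2 is r8c5.
  So r8c5 = 2.

1,2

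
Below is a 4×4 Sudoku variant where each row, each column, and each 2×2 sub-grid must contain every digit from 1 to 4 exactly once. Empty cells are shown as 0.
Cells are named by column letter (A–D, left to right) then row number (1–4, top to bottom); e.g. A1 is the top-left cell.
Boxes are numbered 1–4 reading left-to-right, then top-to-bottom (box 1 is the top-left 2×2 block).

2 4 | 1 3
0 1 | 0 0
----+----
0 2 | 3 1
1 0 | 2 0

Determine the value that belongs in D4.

Row 4 already contains {1, 2}.
Column D already contains {1, 3}.
Its 2×2 block (box 4) already contains {1, 2, 3}.
The only value from 1–4 not eliminated is 4, so D4 = 4.

4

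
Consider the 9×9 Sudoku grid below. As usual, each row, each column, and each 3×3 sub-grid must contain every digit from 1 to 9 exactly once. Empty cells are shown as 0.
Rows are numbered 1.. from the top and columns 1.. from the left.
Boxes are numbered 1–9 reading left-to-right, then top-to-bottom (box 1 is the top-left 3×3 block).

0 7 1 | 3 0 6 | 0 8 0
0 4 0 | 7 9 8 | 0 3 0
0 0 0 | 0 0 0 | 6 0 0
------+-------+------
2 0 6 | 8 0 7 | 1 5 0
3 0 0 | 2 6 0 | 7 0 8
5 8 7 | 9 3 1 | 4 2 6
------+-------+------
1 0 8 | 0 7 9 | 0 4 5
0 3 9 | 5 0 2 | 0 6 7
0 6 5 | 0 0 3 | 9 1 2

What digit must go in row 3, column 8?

7

Cell row 3, column 8 itself could take any of {7, 9} by direct elimination.
Consider where 7 can go in box 3.
row 1, column 7 is out (row 1 already has a 7).
row 1, column 9 is out (row 1 already has a 7).
row 2, column 7 is out (row 2 already has a 7).
row 2, column 9 is out (row 2 already has a 7).
row 3, column 9 is out (column 9 already has a 7).
So the only cell in box 3 that can hold 7 is row 3, column 8.
Therefore row 3, column 8 = 7.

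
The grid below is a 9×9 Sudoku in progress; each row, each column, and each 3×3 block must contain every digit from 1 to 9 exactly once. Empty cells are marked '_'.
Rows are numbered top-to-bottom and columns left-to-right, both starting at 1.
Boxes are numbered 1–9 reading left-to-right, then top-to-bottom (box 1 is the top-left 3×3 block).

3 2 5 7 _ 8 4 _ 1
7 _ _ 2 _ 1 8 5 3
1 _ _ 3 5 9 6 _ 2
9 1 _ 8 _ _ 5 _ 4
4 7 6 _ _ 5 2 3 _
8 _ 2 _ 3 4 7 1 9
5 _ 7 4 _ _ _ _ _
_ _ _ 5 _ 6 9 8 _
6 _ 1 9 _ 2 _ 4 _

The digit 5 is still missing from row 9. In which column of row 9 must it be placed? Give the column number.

9

Consider where 5 can go in row 9.
R9C2 is out (box 7 already has a 5).
R9C5 is out (column 5 already has a 5).
R9C7 is out (column 7 already has a 5).
So the only cell in row 9 that can hold 5 is R9C9.
That is column 9.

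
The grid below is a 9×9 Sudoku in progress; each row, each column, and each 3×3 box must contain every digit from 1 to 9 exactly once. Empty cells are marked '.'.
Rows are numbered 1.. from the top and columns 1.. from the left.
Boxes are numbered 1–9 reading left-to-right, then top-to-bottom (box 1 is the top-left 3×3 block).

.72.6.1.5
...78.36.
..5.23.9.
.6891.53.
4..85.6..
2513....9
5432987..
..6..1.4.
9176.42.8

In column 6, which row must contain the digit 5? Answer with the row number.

2

Consider where 5 can go in column 6.
row 1, column 6 is out (row 1 already has a 5).
row 4, column 6 is out (row 4 already has a 5).
row 5, column 6 is out (row 5 already has a 5).
row 6, column 6 is out (row 6 already has a 5).
So the only cell in column 6 that can hold 5 is row 2, column 6.
That is row 2.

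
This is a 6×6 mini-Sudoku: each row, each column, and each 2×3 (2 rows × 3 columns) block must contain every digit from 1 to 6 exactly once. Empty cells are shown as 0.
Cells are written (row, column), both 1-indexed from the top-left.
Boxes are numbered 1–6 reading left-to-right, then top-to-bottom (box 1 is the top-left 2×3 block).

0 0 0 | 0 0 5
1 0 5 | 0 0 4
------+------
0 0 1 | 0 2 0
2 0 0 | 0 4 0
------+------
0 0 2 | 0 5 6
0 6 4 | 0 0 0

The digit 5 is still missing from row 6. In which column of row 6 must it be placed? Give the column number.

1

Consider where 5 can go in row 6.
(6,4) is out (box 6 already has a 5).
(6,5) is out (column 5 already has a 5).
(6,6) is out (column 6 already has a 5).
So the only cell in row 6 that can hold 5 is (6,1).
That is column 1.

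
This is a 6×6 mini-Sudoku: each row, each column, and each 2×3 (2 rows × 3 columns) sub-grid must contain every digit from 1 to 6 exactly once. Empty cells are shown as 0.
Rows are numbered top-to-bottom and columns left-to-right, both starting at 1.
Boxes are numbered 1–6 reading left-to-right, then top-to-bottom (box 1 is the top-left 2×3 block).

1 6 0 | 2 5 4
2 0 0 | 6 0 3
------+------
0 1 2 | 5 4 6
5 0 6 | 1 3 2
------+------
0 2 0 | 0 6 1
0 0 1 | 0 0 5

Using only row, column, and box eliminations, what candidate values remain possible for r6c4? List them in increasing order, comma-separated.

3,4

Row 6 already contains {1, 5}.
Column 4 already contains {1, 2, 5, 6}.
Its 2×3 block (box 6) already contains {1, 5, 6}.
Removing those from 1–6 leaves {3, 4} as the candidates for r6c4.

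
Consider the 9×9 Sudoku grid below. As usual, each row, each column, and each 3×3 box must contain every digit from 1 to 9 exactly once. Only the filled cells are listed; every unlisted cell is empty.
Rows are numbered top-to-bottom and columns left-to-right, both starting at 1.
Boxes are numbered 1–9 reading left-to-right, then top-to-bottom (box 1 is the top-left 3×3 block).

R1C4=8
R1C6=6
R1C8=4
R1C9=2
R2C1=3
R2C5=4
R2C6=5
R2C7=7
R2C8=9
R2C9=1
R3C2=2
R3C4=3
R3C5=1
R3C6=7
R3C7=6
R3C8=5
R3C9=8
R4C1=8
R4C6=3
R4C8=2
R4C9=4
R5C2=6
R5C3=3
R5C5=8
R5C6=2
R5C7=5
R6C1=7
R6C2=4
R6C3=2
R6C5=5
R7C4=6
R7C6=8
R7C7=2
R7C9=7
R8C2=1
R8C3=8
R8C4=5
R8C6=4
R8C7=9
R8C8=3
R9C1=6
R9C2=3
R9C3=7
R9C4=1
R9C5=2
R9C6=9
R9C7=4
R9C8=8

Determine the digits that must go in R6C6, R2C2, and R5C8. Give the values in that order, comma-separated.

1,8,7

For R6C6:
  Row 6 already contains {2, 4, 5, 7}.
  Column 6 already contains {2, 3, 4, 5, 6, 7, 8, 9}.
  Its 3×3 block (box 5) already contains {2, 3, 5, 8}.
  The only value from 1–9 not eliminated is 1, so R6C6 = 1.
For R2C2:
  Row 2 already contains {1, 3, 4, 5, 7, 9}.
  Column 2 already contains {1, 2, 3, 4, 6}.
  Its 3×3 block (box 1) already contains {2, 3}.
  The only value from 1–9 not eliminated is 8, so R2C2 = 8.
For R5C8:
  Consider where 7 can go in column 8.
  R6C8 is out (row 6 already has a 7).
  R7C8 is out (row 7 already has a 7).
  So the only cell in column 8 that can hold 7 is R5C8.
  So R5C8 = 7.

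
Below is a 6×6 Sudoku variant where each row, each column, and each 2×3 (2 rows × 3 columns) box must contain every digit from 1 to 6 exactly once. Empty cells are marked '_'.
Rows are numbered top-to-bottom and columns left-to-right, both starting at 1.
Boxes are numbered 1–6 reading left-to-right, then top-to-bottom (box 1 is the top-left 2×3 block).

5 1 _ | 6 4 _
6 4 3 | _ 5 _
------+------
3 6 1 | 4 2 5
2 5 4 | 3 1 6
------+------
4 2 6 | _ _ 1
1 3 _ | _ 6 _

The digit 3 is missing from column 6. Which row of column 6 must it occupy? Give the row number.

Consider where 3 can go in column 6.
r2c6 is out (row 2 already has a 3).
r6c6 is out (row 6 already has a 3).
So the only cell in column 6 that can hold 3 is r1c6.
That is row 1.

1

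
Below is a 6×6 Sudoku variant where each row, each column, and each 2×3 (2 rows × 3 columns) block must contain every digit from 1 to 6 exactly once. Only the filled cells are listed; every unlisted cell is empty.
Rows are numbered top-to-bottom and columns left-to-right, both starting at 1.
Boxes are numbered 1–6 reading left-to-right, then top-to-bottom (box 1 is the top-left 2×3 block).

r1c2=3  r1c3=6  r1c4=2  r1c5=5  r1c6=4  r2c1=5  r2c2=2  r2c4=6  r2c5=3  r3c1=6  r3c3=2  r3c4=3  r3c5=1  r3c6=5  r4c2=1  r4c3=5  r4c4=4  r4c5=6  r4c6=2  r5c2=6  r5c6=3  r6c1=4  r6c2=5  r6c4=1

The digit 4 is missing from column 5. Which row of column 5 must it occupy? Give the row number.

Consider where 4 can go in column 5.
r6c5 is out (row 6 already has a 4).
So the only cell in column 5 that can hold 4 is r5c5.
That is row 5.

5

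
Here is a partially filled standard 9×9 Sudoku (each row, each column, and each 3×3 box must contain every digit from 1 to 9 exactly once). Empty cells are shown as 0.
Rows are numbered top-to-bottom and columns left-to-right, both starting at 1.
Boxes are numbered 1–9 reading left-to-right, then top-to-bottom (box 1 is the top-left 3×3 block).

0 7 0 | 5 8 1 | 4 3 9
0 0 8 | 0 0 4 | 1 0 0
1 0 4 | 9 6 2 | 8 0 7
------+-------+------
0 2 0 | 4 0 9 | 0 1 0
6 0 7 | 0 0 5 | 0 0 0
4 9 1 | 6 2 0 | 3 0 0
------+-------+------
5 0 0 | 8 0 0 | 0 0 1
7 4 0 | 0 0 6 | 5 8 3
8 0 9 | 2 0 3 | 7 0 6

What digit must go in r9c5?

5

Cell r9c5 itself could take any of {1, 4, 5} by direct elimination.
Consider where 5 can go in column 5.
r2c5 is out (box 2 already has a 5).
r4c5 is out (box 5 already has a 5).
r5c5 is out (row 5 already has a 5).
r7c5 is out (row 7 already has a 5).
r8c5 is out (row 8 already has a 5).
So the only cell in column 5 that can hold 5 is r9c5.
Therefore r9c5 = 5.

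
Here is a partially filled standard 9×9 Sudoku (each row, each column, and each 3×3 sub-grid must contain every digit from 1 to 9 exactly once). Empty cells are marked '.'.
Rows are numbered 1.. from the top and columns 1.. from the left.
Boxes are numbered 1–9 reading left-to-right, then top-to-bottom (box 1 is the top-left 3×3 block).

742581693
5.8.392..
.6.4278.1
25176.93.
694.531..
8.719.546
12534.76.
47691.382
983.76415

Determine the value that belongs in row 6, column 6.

Row 6 already contains {1, 4, 5, 6, 7, 8, 9}.
Column 6 already contains {1, 3, 6, 7, 9}.
Its 3×3 block (box 5) already contains {1, 3, 5, 6, 7, 9}.
The only value from 1–9 not eliminated is 2, so row 6, column 6 = 2.

2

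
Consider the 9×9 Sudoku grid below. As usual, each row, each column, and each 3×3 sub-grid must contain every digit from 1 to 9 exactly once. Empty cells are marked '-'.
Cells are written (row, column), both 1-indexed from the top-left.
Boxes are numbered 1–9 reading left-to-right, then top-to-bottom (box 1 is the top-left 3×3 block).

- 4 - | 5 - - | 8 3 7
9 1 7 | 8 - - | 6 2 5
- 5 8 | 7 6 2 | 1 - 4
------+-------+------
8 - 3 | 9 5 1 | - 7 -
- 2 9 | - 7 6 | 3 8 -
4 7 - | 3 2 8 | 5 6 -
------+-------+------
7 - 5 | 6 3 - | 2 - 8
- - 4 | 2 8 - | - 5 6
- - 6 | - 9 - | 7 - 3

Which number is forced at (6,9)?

9

Cell (6,9) itself could take any of {1, 9} by direct elimination.
Consider where 9 can go in row 6.
(6,3) is out (column 3 already has a 9).
So the only cell in row 6 that can hold 9 is (6,9).
Therefore (6,9) = 9.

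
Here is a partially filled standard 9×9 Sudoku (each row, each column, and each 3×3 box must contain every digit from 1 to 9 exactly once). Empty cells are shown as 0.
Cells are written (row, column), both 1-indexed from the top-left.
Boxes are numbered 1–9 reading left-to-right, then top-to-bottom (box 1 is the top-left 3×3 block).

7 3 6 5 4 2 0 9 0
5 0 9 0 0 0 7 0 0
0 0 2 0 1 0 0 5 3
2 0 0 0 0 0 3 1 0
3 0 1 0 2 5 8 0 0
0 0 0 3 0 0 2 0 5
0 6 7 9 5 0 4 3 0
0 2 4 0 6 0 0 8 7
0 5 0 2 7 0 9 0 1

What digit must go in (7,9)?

Row 7 already contains {3, 4, 5, 6, 7, 9}.
Column 9 already contains {1, 3, 5, 7}.
Its 3×3 block (box 9) already contains {1, 3, 4, 7, 8, 9}.
The only value from 1–9 not eliminated is 2, so (7,9) = 2.

2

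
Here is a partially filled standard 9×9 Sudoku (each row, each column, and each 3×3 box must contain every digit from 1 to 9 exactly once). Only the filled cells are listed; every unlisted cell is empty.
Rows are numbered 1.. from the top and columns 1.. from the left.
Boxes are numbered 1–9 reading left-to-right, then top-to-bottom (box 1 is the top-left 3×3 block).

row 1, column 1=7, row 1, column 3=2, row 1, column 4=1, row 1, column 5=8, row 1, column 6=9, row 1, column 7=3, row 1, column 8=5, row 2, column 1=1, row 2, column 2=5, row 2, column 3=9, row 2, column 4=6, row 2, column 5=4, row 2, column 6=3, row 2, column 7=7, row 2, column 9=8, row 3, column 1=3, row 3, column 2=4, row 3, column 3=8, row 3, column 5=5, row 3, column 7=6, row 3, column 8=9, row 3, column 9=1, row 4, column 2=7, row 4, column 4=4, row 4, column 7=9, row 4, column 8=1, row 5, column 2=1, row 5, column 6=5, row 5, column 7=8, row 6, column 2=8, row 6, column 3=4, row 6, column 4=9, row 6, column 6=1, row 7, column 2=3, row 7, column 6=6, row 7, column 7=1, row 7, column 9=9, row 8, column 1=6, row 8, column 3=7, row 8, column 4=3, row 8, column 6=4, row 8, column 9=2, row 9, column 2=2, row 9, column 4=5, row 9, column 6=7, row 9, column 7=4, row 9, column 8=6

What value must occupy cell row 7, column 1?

4

Cell row 7, column 1 itself could take any of {4, 5, 8} by direct elimination.
Consider where 4 can go in column 1.
row 4, column 1 is out (row 4 already has a 4).
row 5, column 1 is out (box 4 already has a 4).
row 6, column 1 is out (row 6 already has a 4).
row 9, column 1 is out (row 9 already has a 4).
So the only cell in column 1 that can hold 4 is row 7, column 1.
Therefore row 7, column 1 = 4.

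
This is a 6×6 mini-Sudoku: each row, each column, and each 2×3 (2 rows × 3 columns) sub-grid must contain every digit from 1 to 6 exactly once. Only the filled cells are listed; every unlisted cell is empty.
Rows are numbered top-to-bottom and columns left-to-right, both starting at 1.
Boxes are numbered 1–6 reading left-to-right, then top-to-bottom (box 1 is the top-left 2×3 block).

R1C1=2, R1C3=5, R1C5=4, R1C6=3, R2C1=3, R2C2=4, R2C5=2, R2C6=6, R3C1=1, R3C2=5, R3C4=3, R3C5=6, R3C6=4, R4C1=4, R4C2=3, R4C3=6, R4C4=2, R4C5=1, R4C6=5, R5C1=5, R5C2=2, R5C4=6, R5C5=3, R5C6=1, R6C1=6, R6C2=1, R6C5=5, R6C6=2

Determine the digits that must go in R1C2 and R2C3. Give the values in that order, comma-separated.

6,1

For R1C2:
  Row 1 already contains {2, 3, 4, 5}.
  Column 2 already contains {1, 2, 3, 4, 5}.
  Its 2×3 block (box 1) already contains {2, 3, 4, 5}.
  The only value from 1–6 not eliminated is 6, so R1C2 = 6.
For R2C3:
  Row 2 already contains {2, 3, 4, 6}.
  Column 3 already contains {5, 6}.
  Its 2×3 block (box 1) already contains {2, 3, 4, 5}.
  The only value from 1–6 not eliminated is 1, so R2C3 = 1.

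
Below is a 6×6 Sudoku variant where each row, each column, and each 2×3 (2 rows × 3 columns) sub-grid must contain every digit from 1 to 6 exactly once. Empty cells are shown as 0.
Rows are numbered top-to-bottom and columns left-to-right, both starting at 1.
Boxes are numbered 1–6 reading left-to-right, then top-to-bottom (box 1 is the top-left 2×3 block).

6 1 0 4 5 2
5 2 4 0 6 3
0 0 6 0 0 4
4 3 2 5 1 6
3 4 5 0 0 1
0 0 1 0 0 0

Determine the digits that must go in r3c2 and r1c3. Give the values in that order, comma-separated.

5,3

For r3c2:
  Row 3 already contains {4, 6}.
  Column 2 already contains {1, 2, 3, 4}.
  Its 2×3 block (box 3) already contains {2, 3, 4, 6}.
  The only value from 1–6 not eliminated is 5, so r3c2 = 5.
For r1c3:
  Row 1 already contains {1, 2, 4, 5, 6}.
  Column 3 already contains {1, 2, 4, 5, 6}.
  Its 2×3 block (box 1) already contains {1, 2, 4, 5, 6}.
  The only value from 1–6 not eliminated is 3, so r1c3 = 3.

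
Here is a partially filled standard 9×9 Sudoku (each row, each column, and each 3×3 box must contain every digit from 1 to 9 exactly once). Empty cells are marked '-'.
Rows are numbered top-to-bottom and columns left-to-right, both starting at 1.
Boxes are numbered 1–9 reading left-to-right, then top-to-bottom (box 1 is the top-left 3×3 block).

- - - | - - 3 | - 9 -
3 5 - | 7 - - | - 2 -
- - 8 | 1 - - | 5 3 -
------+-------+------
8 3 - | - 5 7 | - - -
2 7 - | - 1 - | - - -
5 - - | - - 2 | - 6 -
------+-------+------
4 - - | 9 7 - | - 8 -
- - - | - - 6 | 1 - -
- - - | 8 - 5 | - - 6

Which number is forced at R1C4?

Cell R1C4 itself could take any of {2, 4, 5, 6} by direct elimination.
Consider where 5 can go in box 2.
R1C5 is out (column 5 already has a 5).
R2C5 is out (row 2 already has a 5).
R2C6 is out (row 2 already has a 5).
R3C5 is out (row 3 already has a 5).
R3C6 is out (row 3 already has a 5).
So the only cell in box 2 that can hold 5 is R1C4.
Therefore R1C4 = 5.

5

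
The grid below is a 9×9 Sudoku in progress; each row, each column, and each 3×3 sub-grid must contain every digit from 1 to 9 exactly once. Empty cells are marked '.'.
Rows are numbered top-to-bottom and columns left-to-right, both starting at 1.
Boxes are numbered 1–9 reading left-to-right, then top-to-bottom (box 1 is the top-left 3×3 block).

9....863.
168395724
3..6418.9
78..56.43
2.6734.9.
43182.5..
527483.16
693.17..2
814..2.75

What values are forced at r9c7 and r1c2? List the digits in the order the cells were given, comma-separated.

3,4

For r9c7:
  Consider where 3 can go in column 7.
  r4c7 is out (row 4 already has a 3).
  r5c7 is out (row 5 already has a 3).
  r7c7 is out (row 7 already has a 3).
  r8c7 is out (row 8 already has a 3).
  So the only cell in column 7 that can hold 3 is r9c7.
  So r9c7 = 3.
For r1c2:
  Consider where 4 can go in row 1.
  r1c3 is out (column 3 already has a 4).
  r1c4 is out (column 4 already has a 4).
  r1c5 is out (column 5 already has a 4).
  r1c9 is out (column 9 already has a 4).
  So the only cell in row 1 that can hold 4 is r1c2.
  So r1c2 = 4.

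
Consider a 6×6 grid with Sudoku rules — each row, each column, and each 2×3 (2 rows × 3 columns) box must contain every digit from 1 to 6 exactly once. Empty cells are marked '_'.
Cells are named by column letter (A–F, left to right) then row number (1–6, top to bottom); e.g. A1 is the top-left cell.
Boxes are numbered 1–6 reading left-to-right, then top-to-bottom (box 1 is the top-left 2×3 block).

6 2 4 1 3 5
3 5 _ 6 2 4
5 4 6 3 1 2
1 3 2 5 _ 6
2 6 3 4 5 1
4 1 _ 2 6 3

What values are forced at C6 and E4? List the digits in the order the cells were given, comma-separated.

5,4

For C6:
  Row 6 already contains {1, 2, 3, 4, 6}.
  Column C already contains {2, 3, 4, 6}.
  Its 2×3 block (box 5) already contains {1, 2, 3, 4, 6}.
  The only value from 1–6 not eliminated is 5, so C6 = 5.
For E4:
  Row 4 already contains {1, 2, 3, 5, 6}.
  Column E already contains {1, 2, 3, 5, 6}.
  Its 2×3 block (box 4) already contains {1, 2, 3, 5, 6}.
  The only value from 1–6 not eliminated is 4, so E4 = 4.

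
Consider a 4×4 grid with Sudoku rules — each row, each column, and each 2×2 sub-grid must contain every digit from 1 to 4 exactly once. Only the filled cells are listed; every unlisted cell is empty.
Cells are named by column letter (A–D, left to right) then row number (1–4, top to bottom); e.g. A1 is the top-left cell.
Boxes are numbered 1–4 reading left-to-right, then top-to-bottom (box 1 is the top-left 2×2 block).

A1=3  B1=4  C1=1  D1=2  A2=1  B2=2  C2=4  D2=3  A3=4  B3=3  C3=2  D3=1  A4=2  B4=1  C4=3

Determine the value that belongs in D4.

Row 4 already contains {1, 2, 3}.
Column D already contains {1, 2, 3}.
Its 2×2 block (box 4) already contains {1, 2, 3}.
The only value from 1–4 not eliminated is 4, so D4 = 4.

4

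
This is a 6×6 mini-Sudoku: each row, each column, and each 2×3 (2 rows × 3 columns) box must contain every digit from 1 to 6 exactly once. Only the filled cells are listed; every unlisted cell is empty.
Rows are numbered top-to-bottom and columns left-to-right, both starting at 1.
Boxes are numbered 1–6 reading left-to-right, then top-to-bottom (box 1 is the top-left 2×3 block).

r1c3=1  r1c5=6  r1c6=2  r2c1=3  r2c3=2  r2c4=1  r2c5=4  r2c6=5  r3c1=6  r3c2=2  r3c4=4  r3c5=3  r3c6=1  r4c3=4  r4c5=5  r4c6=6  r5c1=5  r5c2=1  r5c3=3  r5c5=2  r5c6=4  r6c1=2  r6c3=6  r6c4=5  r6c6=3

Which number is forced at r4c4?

Row 4 already contains {4, 5, 6}.
Column 4 already contains {1, 4, 5}.
Its 2×3 block (box 4) already contains {1, 3, 4, 5, 6}.
The only value from 1–6 not eliminated is 2, so r4c4 = 2.

2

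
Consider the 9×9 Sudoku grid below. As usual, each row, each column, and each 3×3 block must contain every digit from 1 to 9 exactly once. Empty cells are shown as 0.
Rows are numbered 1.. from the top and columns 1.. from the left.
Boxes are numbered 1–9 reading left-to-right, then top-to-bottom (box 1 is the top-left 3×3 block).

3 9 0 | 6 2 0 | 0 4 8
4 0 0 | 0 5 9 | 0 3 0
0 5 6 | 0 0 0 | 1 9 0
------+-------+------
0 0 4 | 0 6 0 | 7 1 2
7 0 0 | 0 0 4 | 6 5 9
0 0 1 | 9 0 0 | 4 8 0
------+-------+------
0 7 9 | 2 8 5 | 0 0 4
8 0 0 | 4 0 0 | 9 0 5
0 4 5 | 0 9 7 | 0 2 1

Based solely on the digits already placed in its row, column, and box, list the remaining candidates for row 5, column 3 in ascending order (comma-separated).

2,3,8

Row 5 already contains {4, 5, 6, 7, 9}.
Column 3 already contains {1, 4, 5, 6, 9}.
Its 3×3 block (box 4) already contains {1, 4, 7}.
Removing those from 1–9 leaves {2, 3, 8} as the candidates for row 5, column 3.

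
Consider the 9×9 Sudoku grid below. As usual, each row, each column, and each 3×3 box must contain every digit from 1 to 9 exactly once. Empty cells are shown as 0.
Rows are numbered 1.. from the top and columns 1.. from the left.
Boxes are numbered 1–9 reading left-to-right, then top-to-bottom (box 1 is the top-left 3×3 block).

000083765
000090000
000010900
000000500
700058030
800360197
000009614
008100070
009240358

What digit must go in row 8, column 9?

9

Cell row 8, column 9 itself could take any of {2, 9} by direct elimination.
Consider where 9 can go in box 9.
row 8, column 7 is out (column 7 already has a 9).
So the only cell in box 9 that can hold 9 is row 8, column 9.
Therefore row 8, column 9 = 9.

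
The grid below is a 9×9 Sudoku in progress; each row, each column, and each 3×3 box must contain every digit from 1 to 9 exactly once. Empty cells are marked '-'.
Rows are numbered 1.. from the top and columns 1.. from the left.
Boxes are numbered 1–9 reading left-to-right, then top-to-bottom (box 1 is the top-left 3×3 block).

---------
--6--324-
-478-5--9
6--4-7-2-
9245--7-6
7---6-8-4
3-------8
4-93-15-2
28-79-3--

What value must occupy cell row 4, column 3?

8

Cell row 4, column 3 itself could take any of {1, 3, 5, 8} by direct elimination.
Consider where 8 can go in box 4.
row 4, column 2 is out (column 2 already has a 8).
row 6, column 2 is out (row 6 already has a 8).
row 6, column 3 is out (row 6 already has a 8).
So the only cell in box 4 that can hold 8 is row 4, column 3.
Therefore row 4, column 3 = 8.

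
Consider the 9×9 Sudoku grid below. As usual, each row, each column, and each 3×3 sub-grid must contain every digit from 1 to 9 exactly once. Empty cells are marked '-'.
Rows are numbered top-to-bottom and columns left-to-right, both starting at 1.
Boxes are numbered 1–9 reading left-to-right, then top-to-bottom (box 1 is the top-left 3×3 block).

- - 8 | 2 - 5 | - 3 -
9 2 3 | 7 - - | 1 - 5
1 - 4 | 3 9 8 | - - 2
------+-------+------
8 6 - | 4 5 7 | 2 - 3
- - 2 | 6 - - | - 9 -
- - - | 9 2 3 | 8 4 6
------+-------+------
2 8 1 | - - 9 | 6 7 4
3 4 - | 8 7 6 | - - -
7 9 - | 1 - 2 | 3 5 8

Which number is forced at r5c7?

5

Cell r5c7 itself could take any of {5, 7} by direct elimination.
Consider where 5 can go in box 6.
r4c8 is out (row 4 already has a 5).
r5c9 is out (column 9 already has a 5).
So the only cell in box 6 that can hold 5 is r5c7.
Therefore r5c7 = 5.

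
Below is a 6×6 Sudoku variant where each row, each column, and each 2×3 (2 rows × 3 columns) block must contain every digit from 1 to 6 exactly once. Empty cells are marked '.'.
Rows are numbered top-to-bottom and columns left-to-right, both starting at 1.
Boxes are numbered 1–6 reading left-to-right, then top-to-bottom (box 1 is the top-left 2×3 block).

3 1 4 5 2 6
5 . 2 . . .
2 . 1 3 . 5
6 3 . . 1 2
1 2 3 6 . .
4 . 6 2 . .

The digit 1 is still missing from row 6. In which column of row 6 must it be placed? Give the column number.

6

Consider where 1 can go in row 6.
r6c2 is out (column 2 already has a 1).
r6c5 is out (column 5 already has a 1).
So the only cell in row 6 that can hold 1 is r6c6.
That is column 6.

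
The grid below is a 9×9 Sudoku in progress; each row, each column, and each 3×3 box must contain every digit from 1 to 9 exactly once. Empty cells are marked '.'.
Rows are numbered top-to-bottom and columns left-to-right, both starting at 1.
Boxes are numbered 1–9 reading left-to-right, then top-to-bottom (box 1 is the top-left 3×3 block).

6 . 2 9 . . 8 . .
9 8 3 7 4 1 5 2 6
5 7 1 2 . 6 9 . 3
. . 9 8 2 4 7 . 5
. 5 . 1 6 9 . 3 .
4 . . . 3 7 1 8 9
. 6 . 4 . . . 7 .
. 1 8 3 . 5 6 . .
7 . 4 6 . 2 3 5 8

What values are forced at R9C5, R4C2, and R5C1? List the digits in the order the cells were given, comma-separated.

1,3,8

For R9C5:
  Consider where 1 can go in row 9.
  R9C2 is out (column 2 already has a 1).
  So the only cell in row 9 that can hold 1 is R9C5.
  So R9C5 = 1.
For R4C2:
  Row 4 already contains {2, 4, 5, 7, 8, 9}.
  Column 2 already contains {1, 5, 6, 7, 8}.
  Its 3×3 block (box 4) already contains {4, 5, 9}.
  The only value from 1–9 not eliminated is 3, so R4C2 = 3.
For R5C1:
  Consider where 8 can go in column 1.
  R4C1 is out (row 4 already has a 8).
  R7C1 is out (box 7 already has a 8).
  R8C1 is out (row 8 already has a 8).
  So the only cell in column 1 that can hold 8 is R5C1.
  So R5C1 = 8.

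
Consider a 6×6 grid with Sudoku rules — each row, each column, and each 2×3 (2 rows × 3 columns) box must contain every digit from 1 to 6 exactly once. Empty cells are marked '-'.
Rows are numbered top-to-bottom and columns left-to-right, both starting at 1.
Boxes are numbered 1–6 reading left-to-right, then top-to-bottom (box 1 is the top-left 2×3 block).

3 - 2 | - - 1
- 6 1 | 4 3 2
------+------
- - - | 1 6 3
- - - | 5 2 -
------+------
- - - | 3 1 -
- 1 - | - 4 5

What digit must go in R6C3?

Cell R6C3 itself could take any of {3, 6} by direct elimination.
Consider where 3 can go in box 5.
R5C1 is out (row 5 already has a 3).
R5C2 is out (row 5 already has a 3).
R5C3 is out (row 5 already has a 3).
R6C1 is out (column 1 already has a 3).
So the only cell in box 5 that can hold 3 is R6C3.
Therefore R6C3 = 3.

3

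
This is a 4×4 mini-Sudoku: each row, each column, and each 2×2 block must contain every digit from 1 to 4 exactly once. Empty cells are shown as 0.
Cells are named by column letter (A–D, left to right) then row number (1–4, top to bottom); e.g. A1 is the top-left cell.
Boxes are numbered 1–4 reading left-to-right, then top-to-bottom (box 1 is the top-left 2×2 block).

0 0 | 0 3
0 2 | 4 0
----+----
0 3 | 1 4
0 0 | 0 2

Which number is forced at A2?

Cell A2 itself could take any of {1, 3} by direct elimination.
Consider where 3 can go in column A.
A1 is out (row 1 already has a 3).
A3 is out (row 3 already has a 3).
A4 is out (box 3 already has a 3).
So the only cell in column A that can hold 3 is A2.
Therefore A2 = 3.

3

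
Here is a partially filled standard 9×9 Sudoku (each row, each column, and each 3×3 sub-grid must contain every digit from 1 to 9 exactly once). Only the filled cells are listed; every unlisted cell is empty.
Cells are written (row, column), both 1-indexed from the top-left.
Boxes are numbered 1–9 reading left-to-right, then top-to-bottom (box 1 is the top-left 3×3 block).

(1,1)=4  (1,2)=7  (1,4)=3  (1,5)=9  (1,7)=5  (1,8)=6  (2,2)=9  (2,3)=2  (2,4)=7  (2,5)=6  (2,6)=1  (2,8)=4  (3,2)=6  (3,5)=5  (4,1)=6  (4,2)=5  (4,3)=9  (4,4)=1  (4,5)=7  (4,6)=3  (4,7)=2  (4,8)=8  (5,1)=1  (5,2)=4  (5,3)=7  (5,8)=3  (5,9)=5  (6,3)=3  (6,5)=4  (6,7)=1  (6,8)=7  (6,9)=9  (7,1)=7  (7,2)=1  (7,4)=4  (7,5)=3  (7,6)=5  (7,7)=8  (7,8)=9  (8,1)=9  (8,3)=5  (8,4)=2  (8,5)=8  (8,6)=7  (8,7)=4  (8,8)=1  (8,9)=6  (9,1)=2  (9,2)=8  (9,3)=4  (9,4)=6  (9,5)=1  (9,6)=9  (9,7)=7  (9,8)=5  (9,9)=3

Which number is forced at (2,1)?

5

Cell (2,1) itself could take any of {3, 5, 8} by direct elimination.
Consider where 5 can go in box 1.
(1,3) is out (row 1 already has a 5).
(3,1) is out (row 3 already has a 5).
(3,3) is out (row 3 already has a 5).
So the only cell in box 1 that can hold 5 is (2,1).
Therefore (2,1) = 5.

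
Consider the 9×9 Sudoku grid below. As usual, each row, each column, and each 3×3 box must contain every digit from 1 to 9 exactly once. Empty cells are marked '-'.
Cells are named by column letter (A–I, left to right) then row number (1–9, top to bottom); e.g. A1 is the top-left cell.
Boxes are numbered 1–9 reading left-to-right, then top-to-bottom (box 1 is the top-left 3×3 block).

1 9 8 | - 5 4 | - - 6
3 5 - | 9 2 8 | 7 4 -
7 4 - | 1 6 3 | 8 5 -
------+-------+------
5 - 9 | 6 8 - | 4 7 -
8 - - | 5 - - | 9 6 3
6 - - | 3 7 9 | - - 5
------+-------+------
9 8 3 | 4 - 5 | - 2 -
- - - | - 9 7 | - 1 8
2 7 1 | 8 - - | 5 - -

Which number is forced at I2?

Row 2 already contains {2, 3, 4, 5, 7, 8, 9}.
Column I already contains {3, 5, 6, 8}.
Its 3×3 block (box 3) already contains {4, 5, 6, 7, 8}.
The only value from 1–9 not eliminated is 1, so I2 = 1.

1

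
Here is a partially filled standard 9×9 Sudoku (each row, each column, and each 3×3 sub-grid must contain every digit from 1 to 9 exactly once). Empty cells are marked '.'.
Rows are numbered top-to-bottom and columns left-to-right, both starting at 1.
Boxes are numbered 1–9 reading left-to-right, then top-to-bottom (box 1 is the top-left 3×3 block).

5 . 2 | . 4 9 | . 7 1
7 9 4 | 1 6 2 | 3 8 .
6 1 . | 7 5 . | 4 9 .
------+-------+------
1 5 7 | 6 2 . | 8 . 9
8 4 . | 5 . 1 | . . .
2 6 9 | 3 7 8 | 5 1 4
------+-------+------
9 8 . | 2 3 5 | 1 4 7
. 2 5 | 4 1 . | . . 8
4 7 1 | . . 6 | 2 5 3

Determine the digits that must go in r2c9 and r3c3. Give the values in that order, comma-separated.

5,8

For r2c9:
  Row 2 already contains {1, 2, 3, 4, 6, 7, 8, 9}.
  Column 9 already contains {1, 3, 4, 7, 8, 9}.
  Its 3×3 block (box 3) already contains {1, 3, 4, 7, 8, 9}.
  The only value from 1–9 not eliminated is 5, so r2c9 = 5.
For r3c3:
  Consider where 8 can go in box 1.
  r1c2 is out (column 2 already has a 8).
  So the only cell in box 1 that can hold 8 is r3c3.
  So r3c3 = 8.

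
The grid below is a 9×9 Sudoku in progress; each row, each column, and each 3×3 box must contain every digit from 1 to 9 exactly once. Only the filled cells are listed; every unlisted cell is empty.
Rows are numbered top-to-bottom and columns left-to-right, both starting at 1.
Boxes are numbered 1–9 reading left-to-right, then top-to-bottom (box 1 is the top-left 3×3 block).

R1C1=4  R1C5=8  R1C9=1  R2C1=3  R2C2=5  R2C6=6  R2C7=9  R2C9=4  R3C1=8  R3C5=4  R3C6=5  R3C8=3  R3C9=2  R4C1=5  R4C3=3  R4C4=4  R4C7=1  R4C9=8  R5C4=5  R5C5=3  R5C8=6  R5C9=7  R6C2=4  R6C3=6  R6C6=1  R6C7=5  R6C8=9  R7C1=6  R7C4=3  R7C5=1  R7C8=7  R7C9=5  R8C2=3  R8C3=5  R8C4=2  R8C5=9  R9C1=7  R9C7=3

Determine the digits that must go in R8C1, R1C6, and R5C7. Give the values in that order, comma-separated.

1,3,4

For R8C1:
  Row 8 already contains {2, 3, 5, 9}.
  Column 1 already contains {3, 4, 5, 6, 7, 8}.
  Its 3×3 block (box 7) already contains {3, 5, 6, 7}.
  The only value from 1–9 not eliminated is 1, so R8C1 = 1.
For R1C6:
  Consider where 3 can go in column 6.
  R4C6 is out (row 4 already has a 3).
  R5C6 is out (row 5 already has a 3).
  R7C6 is out (row 7 already has a 3).
  R8C6 is out (row 8 already has a 3).
  R9C6 is out (row 9 already has a 3).
  So the only cell in column 6 that can hold 3 is R1C6.
  So R1C6 = 3.
For R5C7:
  Consider where 4 can go in row 5.
  R5C1 is out (column 1 already has a 4).
  R5C2 is out (column 2 already has a 4).
  R5C3 is out (box 4 already has a 4).
  R5C6 is out (box 5 already has a 4).
  So the only cell in row 5 that can hold 4 is R5C7.
  So R5C7 = 4.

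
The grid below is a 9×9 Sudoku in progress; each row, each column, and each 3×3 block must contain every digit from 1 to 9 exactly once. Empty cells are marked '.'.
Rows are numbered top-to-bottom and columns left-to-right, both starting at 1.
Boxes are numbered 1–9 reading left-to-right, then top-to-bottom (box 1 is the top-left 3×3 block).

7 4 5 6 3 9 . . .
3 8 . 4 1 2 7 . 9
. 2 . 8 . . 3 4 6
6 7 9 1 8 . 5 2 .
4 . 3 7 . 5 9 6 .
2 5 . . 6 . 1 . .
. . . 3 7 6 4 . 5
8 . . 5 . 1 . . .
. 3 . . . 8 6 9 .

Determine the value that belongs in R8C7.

2

Row 8 already contains {1, 5, 8}.
Column 7 already contains {1, 3, 4, 5, 6, 7, 9}.
Its 3×3 block (box 9) already contains {4, 5, 6, 9}.
The only value from 1–9 not eliminated is 2, so R8C7 = 2.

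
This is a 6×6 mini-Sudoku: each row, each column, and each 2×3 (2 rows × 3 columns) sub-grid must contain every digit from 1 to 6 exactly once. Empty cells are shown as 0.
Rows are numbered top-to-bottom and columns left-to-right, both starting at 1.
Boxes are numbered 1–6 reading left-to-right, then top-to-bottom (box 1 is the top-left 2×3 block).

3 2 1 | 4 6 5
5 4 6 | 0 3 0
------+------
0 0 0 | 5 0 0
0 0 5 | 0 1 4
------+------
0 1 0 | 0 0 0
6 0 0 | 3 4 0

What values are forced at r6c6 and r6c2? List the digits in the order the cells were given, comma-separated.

For r6c6:
  Consider where 1 can go in row 6.
  r6c2 is out (column 2 already has a 1).
  r6c3 is out (column 3 already has a 1).
  So the only cell in row 6 that can hold 1 is r6c6.
  So r6c6 = 1.
For r6c2:
  Row 6 already contains {3, 4, 6}.
  Column 2 already contains {1, 2, 4}.
  Its 2×3 block (box 5) already contains {1, 6}.
  The only value from 1–6 not eliminated is 5, so r6c2 = 5.

1,5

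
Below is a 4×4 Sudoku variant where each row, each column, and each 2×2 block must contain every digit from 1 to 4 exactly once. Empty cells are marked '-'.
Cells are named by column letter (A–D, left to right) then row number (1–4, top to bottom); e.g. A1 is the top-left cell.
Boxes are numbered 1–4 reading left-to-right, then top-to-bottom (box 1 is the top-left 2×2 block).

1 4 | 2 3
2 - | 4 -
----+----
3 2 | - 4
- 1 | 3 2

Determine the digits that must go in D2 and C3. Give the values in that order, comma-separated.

For D2:
  Row 2 already contains {2, 4}.
  Column D already contains {2, 3, 4}.
  Its 2×2 block (box 2) already contains {2, 3, 4}.
  The only value from 1–4 not eliminated is 1, so D2 = 1.
For C3:
  Row 3 already contains {2, 3, 4}.
  Column C already contains {2, 3, 4}.
  Its 2×2 block (box 4) already contains {2, 3, 4}.
  The only value from 1–4 not eliminated is 1, so C3 = 1.

1,1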